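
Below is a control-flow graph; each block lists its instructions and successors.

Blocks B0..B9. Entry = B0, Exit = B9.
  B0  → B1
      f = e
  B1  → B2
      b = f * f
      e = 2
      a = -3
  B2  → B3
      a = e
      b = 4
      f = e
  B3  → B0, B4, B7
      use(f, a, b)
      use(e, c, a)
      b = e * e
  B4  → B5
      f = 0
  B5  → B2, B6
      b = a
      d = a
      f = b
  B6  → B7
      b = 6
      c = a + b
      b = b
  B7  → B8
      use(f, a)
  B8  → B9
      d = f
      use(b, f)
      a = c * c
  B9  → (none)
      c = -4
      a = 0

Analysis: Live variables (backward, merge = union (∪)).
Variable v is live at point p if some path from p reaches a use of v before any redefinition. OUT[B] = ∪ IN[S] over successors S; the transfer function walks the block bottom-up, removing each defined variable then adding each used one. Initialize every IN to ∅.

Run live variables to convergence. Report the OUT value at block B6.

Fixpoint table:
  B0:   IN={c, e}   OUT={c, f}
  B1:   IN={c, f}   OUT={c, e}
  B2:   IN={c, e}   OUT={a, b, c, e, f}
  B3:   IN={a, b, c, e, f}   OUT={a, b, c, e, f}
  B4:   IN={a, c, e}   OUT={a, c, e}
  B5:   IN={a, c, e}   OUT={a, c, e, f}
  B6:   IN={a, f}   OUT={a, b, c, f}
  B7:   IN={a, b, c, f}   OUT={b, c, f}
  B8:   IN={b, c, f}   OUT={}
  B9:   IN={}   OUT={}

Merge at B6: OUT[B6] = IN[B7] = {a, b, c, f}

Answer: {a, b, c, f}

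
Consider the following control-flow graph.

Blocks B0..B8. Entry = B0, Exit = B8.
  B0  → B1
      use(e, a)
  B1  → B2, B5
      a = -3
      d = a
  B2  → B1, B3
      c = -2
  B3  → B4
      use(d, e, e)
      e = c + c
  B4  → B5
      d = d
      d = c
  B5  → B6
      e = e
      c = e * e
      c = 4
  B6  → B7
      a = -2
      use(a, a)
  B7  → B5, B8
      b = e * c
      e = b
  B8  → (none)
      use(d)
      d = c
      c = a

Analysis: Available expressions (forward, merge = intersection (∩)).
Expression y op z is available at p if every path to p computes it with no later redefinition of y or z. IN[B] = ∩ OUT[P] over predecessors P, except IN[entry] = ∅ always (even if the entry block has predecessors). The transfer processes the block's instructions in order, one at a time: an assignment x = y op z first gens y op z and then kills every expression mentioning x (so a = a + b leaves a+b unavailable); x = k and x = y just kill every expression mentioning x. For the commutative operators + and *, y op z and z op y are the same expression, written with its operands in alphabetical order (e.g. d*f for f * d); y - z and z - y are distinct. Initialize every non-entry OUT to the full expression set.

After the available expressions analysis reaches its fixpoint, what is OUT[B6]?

Answer: {e*e}

Trace:
Fixpoint table:
  B0:   IN={}   OUT={}
  B1:   IN={}   OUT={}
  B2:   IN={}   OUT={}
  B3:   IN={}   OUT={c+c}
  B4:   IN={c+c}   OUT={c+c}
  B5:   IN={}   OUT={e*e}
  B6:   IN={e*e}   OUT={e*e}
  B7:   IN={e*e}   OUT={}
  B8:   IN={}   OUT={}

Merge at B6: IN[B6] = OUT[B5] = {e*e}
Applying B6's transfer function to that IN value gives OUT[B6] (row B6 above).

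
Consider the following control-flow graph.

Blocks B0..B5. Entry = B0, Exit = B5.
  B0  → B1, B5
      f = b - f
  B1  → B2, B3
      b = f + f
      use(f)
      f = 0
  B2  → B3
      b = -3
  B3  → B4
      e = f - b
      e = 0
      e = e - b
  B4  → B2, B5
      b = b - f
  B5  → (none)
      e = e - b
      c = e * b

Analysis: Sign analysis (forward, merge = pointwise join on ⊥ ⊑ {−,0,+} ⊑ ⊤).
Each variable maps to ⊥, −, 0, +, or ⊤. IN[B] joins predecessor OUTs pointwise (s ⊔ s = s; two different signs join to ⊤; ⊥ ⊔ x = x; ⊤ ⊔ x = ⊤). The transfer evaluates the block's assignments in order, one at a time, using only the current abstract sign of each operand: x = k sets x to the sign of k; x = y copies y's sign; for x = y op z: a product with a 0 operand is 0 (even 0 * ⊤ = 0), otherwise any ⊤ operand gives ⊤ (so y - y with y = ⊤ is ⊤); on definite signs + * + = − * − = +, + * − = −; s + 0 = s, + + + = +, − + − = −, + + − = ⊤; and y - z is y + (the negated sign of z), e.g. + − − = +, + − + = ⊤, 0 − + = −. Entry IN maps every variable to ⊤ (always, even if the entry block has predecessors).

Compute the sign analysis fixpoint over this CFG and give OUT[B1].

Answer: {a: ⊤, b: ⊤, c: ⊤, d: ⊤, e: ⊤, f: 0}

Derivation:
Fixpoint table:
  B0:   IN=(all ⊤)   OUT=(all ⊤)
  B1:   IN=(all ⊤)   OUT={f:0; rest ⊤}
  B2:   IN={f:0; rest ⊤}   OUT={b:-, f:0; rest ⊤}
  B3:   IN={f:0; rest ⊤}   OUT={f:0; rest ⊤}
  B4:   IN={f:0; rest ⊤}   OUT={f:0; rest ⊤}
  B5:   IN=(all ⊤)   OUT=(all ⊤)

Merge at B1: IN[B1] = OUT[B0] = {a: ⊤, b: ⊤, c: ⊤, d: ⊤, e: ⊤, f: ⊤}
Applying B1's transfer function to that IN value gives OUT[B1] (row B1 above).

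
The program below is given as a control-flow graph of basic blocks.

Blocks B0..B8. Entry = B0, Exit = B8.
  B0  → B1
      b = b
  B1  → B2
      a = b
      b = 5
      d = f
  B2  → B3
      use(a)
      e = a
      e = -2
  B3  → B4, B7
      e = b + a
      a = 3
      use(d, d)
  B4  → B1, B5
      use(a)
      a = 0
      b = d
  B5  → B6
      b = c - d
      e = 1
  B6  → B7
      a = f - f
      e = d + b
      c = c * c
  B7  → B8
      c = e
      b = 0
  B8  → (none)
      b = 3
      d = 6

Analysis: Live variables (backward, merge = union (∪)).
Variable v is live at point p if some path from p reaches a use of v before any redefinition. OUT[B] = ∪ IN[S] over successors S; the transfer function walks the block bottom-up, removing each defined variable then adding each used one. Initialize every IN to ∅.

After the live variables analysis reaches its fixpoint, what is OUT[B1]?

Answer: {a, b, c, d, f}

Working:
Converged values:
  B0:   IN={b, c, f}   OUT={b, c, f}
  B1:   IN={b, c, f}   OUT={a, b, c, d, f}
  B2:   IN={a, b, c, d, f}   OUT={a, b, c, d, f}
  B3:   IN={a, b, c, d, f}   OUT={a, c, d, e, f}
  B4:   IN={a, c, d, f}   OUT={b, c, d, f}
  B5:   IN={c, d, f}   OUT={b, c, d, f}
  B6:   IN={b, c, d, f}   OUT={e}
  B7:   IN={e}   OUT={}
  B8:   IN={}   OUT={}

Merge at B1: OUT[B1] = IN[B2] = {a, b, c, d, f}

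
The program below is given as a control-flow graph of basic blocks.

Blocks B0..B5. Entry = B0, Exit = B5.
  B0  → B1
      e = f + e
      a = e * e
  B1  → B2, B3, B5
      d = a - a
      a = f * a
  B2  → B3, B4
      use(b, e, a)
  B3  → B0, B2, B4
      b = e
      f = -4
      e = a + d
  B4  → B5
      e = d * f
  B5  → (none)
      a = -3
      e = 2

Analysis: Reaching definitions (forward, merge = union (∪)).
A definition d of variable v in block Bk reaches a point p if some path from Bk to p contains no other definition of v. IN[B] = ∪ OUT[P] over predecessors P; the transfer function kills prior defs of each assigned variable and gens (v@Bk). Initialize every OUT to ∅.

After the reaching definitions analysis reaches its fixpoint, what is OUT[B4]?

Fixpoint table:
  B0:  IN={a@B1, b@B3, d@B1, e@B3, f@B3}  OUT={a@B0, b@B3, d@B1, e@B0, f@B3}
  B1:  IN={a@B0, b@B3, d@B1, e@B0, f@B3}  OUT={a@B1, b@B3, d@B1, e@B0, f@B3}
  B2:  IN={a@B1, b@B3, d@B1, e@B0, e@B3, f@B3}  OUT={a@B1, b@B3, d@B1, e@B0, e@B3, f@B3}
  B3:  IN={a@B1, b@B3, d@B1, e@B0, e@B3, f@B3}  OUT={a@B1, b@B3, d@B1, e@B3, f@B3}
  B4:  IN={a@B1, b@B3, d@B1, e@B0, e@B3, f@B3}  OUT={a@B1, b@B3, d@B1, e@B4, f@B3}
  B5:  IN={a@B1, b@B3, d@B1, e@B0, e@B4, f@B3}  OUT={a@B5, b@B3, d@B1, e@B5, f@B3}

Merge at B4: IN[B4] = OUT[B2] ⊔ OUT[B3] = {a@B1, b@B3, d@B1, e@B0, e@B3, f@B3}
Applying B4's transfer function to that IN value gives OUT[B4] (row B4 above).

Answer: {a@B1, b@B3, d@B1, e@B4, f@B3}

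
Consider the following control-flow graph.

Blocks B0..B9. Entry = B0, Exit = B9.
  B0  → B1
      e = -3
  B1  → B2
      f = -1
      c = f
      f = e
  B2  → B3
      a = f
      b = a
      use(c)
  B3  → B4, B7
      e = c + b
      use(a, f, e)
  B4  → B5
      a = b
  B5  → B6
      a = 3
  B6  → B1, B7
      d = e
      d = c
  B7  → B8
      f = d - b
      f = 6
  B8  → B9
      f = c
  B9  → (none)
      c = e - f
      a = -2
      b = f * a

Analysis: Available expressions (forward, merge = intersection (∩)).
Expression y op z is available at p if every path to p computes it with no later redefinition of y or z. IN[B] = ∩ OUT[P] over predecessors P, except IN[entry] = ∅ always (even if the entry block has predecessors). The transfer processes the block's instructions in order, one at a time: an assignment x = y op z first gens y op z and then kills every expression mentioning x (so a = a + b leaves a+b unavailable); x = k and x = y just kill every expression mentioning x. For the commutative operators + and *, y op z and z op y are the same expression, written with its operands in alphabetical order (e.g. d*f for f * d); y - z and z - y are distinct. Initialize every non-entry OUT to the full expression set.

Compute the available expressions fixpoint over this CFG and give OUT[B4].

Per-block solution:
  B0:   IN={}   OUT={}
  B1:   IN={}   OUT={}
  B2:   IN={}   OUT={}
  B3:   IN={}   OUT={b+c}
  B4:   IN={b+c}   OUT={b+c}
  B5:   IN={b+c}   OUT={b+c}
  B6:   IN={b+c}   OUT={b+c}
  B7:   IN={b+c}   OUT={b+c, d-b}
  B8:   IN={b+c, d-b}   OUT={b+c, d-b}
  B9:   IN={b+c, d-b}   OUT={a*f, e-f}

Merge at B4: IN[B4] = OUT[B3] = {b+c}
Applying B4's transfer function to that IN value gives OUT[B4] (row B4 above).

Answer: {b+c}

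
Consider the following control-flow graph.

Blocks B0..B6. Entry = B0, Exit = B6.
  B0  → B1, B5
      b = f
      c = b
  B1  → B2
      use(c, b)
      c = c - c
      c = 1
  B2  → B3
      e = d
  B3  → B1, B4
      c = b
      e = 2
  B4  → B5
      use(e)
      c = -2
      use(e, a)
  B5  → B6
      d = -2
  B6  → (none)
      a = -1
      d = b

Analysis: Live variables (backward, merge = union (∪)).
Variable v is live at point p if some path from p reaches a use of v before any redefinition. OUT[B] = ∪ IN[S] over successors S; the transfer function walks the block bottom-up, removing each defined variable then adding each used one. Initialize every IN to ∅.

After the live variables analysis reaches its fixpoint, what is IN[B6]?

Answer: {b}

Working:
Per-block solution:
  B0: | IN={a, d, f} | OUT={a, b, c, d}
  B1: | IN={a, b, c, d} | OUT={a, b, d}
  B2: | IN={a, b, d} | OUT={a, b, d}
  B3: | IN={a, b, d} | OUT={a, b, c, d, e}
  B4: | IN={a, b, e} | OUT={b}
  B5: | IN={b} | OUT={b}
  B6: | IN={b} | OUT={}

B6 is the boundary node: OUT[B6] = {}
Applying B6's transfer function to that OUT value gives IN[B6] (row B6 above).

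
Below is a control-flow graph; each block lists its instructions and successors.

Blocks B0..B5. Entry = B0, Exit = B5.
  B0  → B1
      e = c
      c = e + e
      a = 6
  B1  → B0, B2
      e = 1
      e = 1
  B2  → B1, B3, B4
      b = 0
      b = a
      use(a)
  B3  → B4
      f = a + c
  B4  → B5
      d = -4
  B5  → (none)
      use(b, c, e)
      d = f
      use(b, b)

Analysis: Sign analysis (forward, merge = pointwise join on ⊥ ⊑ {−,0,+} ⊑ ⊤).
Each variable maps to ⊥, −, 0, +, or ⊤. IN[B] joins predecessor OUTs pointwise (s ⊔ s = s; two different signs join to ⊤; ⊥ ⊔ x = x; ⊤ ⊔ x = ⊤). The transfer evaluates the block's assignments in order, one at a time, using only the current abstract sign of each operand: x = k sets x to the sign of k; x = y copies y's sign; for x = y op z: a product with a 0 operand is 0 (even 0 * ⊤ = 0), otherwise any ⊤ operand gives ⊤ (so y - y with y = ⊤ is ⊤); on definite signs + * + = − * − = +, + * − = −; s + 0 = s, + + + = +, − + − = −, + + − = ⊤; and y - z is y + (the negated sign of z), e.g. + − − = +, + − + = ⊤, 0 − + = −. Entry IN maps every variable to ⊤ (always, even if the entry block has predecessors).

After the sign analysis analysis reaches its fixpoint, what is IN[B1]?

Fixpoint table:
  B0: | IN=(all ⊤) | OUT={a:+; rest ⊤}
  B1: | IN={a:+; rest ⊤} | OUT={a:+, e:+; rest ⊤}
  B2: | IN={a:+, e:+; rest ⊤} | OUT={a:+, b:+, e:+; rest ⊤}
  B3: | IN={a:+, b:+, e:+; rest ⊤} | OUT={a:+, b:+, e:+; rest ⊤}
  B4: | IN={a:+, b:+, e:+; rest ⊤} | OUT={a:+, b:+, d:-, e:+; rest ⊤}
  B5: | IN={a:+, b:+, d:-, e:+; rest ⊤} | OUT={a:+, b:+, e:+; rest ⊤}

Merge at B1: IN[B1] = OUT[B0] ⊔ OUT[B2] = {a: +, b: ⊤, c: ⊤, d: ⊤, e: ⊤, f: ⊤}

Answer: {a: +, b: ⊤, c: ⊤, d: ⊤, e: ⊤, f: ⊤}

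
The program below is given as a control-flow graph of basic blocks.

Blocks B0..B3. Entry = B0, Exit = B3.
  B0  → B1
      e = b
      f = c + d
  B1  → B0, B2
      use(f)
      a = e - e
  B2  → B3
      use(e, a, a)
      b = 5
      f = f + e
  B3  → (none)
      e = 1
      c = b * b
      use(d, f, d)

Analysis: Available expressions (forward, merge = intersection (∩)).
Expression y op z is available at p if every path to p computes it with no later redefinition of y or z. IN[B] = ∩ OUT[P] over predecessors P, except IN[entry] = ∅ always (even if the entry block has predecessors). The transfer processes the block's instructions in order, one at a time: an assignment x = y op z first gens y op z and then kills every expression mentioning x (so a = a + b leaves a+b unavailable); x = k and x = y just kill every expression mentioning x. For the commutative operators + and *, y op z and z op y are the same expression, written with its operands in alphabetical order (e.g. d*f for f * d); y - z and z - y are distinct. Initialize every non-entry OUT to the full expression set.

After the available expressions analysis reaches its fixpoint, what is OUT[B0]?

Answer: {c+d}

Working:
Converged values:
  B0:  IN={}  OUT={c+d}
  B1:  IN={c+d}  OUT={c+d, e-e}
  B2:  IN={c+d, e-e}  OUT={c+d, e-e}
  B3:  IN={c+d, e-e}  OUT={b*b}

Merge at B0 (entry node, so the boundary value {} is joined with the incoming edge(s)): IN[B0] = {} ∩ OUT[B1] = {}
Applying B0's transfer function to that IN value gives OUT[B0] (row B0 above).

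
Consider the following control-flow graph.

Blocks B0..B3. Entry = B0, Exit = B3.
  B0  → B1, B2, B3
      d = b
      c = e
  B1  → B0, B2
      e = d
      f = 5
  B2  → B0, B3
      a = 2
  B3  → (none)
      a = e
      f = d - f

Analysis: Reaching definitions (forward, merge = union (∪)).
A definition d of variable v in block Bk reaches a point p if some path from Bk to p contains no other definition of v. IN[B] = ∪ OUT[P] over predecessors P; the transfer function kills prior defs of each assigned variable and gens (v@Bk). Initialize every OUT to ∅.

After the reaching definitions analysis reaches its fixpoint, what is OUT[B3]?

Converged values:
  B0: | IN={a@B2, c@B0, d@B0, e@B1, f@B1} | OUT={a@B2, c@B0, d@B0, e@B1, f@B1}
  B1: | IN={a@B2, c@B0, d@B0, e@B1, f@B1} | OUT={a@B2, c@B0, d@B0, e@B1, f@B1}
  B2: | IN={a@B2, c@B0, d@B0, e@B1, f@B1} | OUT={a@B2, c@B0, d@B0, e@B1, f@B1}
  B3: | IN={a@B2, c@B0, d@B0, e@B1, f@B1} | OUT={a@B3, c@B0, d@B0, e@B1, f@B3}

Merge at B3: IN[B3] = OUT[B0] ⊔ OUT[B2] = {a@B2, c@B0, d@B0, e@B1, f@B1}
Applying B3's transfer function to that IN value gives OUT[B3] (row B3 above).

Answer: {a@B3, c@B0, d@B0, e@B1, f@B3}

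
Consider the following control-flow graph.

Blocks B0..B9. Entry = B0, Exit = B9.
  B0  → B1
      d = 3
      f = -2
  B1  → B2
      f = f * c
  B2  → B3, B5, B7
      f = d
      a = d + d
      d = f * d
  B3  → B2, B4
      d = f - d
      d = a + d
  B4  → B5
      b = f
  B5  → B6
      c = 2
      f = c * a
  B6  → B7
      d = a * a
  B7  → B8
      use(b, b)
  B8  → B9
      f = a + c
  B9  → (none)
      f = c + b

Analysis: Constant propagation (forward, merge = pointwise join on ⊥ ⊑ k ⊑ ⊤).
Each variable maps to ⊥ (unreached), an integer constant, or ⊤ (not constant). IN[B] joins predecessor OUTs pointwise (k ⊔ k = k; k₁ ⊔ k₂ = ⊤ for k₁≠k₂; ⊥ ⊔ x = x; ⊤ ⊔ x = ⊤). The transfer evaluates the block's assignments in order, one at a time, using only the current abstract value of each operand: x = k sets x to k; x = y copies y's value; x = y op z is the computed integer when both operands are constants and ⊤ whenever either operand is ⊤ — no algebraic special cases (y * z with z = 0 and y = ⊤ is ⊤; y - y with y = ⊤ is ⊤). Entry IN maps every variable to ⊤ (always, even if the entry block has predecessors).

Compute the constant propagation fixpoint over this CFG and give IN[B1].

Per-block solution:
  B0: | IN=(all ⊤) | OUT={d:3, f:-2; rest ⊤}
  B1: | IN={d:3, f:-2; rest ⊤} | OUT={d:3; rest ⊤}
  B2: | IN=(all ⊤) | OUT=(all ⊤)
  B3: | IN=(all ⊤) | OUT=(all ⊤)
  B4: | IN=(all ⊤) | OUT=(all ⊤)
  B5: | IN=(all ⊤) | OUT={c:2; rest ⊤}
  B6: | IN={c:2; rest ⊤} | OUT={c:2; rest ⊤}
  B7: | IN=(all ⊤) | OUT=(all ⊤)
  B8: | IN=(all ⊤) | OUT=(all ⊤)
  B9: | IN=(all ⊤) | OUT=(all ⊤)

Merge at B1: IN[B1] = OUT[B0] = {a: ⊤, b: ⊤, c: ⊤, d: 3, e: ⊤, f: -2}

Answer: {a: ⊤, b: ⊤, c: ⊤, d: 3, e: ⊤, f: -2}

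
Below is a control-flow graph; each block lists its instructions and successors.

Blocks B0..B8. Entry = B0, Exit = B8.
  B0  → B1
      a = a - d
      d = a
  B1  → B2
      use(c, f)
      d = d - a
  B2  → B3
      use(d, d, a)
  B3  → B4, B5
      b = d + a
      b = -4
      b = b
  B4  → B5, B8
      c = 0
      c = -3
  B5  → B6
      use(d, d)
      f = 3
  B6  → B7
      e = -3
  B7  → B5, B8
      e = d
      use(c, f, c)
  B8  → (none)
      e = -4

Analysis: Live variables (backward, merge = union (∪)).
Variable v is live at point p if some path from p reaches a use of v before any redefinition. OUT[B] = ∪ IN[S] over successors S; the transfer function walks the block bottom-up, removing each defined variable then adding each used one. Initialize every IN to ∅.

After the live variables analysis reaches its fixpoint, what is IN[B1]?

Fixpoint table:
  B0: | IN={a, c, d, f} | OUT={a, c, d, f}
  B1: | IN={a, c, d, f} | OUT={a, c, d}
  B2: | IN={a, c, d} | OUT={a, c, d}
  B3: | IN={a, c, d} | OUT={c, d}
  B4: | IN={d} | OUT={c, d}
  B5: | IN={c, d} | OUT={c, d, f}
  B6: | IN={c, d, f} | OUT={c, d, f}
  B7: | IN={c, d, f} | OUT={c, d}
  B8: | IN={} | OUT={}

Merge at B1: OUT[B1] = IN[B2] = {a, c, d}
Applying B1's transfer function to that OUT value gives IN[B1] (row B1 above).

Answer: {a, c, d, f}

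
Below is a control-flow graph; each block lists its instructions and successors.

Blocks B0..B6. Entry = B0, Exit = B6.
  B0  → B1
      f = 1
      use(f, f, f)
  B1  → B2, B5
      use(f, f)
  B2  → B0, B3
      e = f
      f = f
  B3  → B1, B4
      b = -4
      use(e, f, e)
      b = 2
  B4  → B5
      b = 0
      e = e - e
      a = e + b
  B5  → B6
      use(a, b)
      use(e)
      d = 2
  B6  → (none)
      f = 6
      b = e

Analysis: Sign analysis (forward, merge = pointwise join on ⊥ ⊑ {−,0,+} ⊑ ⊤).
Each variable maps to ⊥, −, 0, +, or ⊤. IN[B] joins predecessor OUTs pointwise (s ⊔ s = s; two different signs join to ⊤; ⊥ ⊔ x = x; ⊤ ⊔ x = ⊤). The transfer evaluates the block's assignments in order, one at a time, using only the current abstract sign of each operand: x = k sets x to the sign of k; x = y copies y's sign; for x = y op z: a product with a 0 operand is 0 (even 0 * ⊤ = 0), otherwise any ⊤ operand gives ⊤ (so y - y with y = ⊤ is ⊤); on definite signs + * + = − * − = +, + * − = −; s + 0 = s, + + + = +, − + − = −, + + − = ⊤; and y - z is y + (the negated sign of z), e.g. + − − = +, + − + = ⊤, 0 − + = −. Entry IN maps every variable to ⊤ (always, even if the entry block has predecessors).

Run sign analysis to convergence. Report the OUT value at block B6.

Fixpoint table:
  B0: | IN=(all ⊤) | OUT={f:+; rest ⊤}
  B1: | IN={f:+; rest ⊤} | OUT={f:+; rest ⊤}
  B2: | IN={f:+; rest ⊤} | OUT={e:+, f:+; rest ⊤}
  B3: | IN={e:+, f:+; rest ⊤} | OUT={b:+, e:+, f:+; rest ⊤}
  B4: | IN={b:+, e:+, f:+; rest ⊤} | OUT={b:0, f:+; rest ⊤}
  B5: | IN={f:+; rest ⊤} | OUT={d:+, f:+; rest ⊤}
  B6: | IN={d:+, f:+; rest ⊤} | OUT={d:+, f:+; rest ⊤}

Merge at B6: IN[B6] = OUT[B5] = {a: ⊤, b: ⊤, c: ⊤, d: +, e: ⊤, f: +}
Applying B6's transfer function to that IN value gives OUT[B6] (row B6 above).

Answer: {a: ⊤, b: ⊤, c: ⊤, d: +, e: ⊤, f: +}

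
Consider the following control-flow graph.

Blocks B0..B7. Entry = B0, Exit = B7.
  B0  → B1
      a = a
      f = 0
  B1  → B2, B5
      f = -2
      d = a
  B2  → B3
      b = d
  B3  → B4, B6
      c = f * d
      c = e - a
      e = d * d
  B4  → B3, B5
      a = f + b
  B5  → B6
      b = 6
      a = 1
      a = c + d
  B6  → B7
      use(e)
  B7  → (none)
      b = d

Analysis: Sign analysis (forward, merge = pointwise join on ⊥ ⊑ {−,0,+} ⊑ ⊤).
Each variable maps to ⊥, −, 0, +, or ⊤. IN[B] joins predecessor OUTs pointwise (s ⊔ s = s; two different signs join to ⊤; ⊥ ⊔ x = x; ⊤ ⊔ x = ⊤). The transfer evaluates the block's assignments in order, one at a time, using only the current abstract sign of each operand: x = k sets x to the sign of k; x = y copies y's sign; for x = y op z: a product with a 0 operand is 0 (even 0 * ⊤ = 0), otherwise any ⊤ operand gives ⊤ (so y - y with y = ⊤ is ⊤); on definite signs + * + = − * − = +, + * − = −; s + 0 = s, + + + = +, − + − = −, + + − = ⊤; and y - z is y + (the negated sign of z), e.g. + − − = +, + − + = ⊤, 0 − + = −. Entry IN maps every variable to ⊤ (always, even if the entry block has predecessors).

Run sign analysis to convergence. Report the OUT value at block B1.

Answer: {a: ⊤, b: ⊤, c: ⊤, d: ⊤, e: ⊤, f: -}

Working:
Converged values:
  B0:  IN=(all ⊤)  OUT={f:0; rest ⊤}
  B1:  IN={f:0; rest ⊤}  OUT={f:-; rest ⊤}
  B2:  IN={f:-; rest ⊤}  OUT={f:-; rest ⊤}
  B3:  IN={f:-; rest ⊤}  OUT={f:-; rest ⊤}
  B4:  IN={f:-; rest ⊤}  OUT={f:-; rest ⊤}
  B5:  IN={f:-; rest ⊤}  OUT={b:+, f:-; rest ⊤}
  B6:  IN={f:-; rest ⊤}  OUT={f:-; rest ⊤}
  B7:  IN={f:-; rest ⊤}  OUT={f:-; rest ⊤}

Merge at B1: IN[B1] = OUT[B0] = {a: ⊤, b: ⊤, c: ⊤, d: ⊤, e: ⊤, f: 0}
Applying B1's transfer function to that IN value gives OUT[B1] (row B1 above).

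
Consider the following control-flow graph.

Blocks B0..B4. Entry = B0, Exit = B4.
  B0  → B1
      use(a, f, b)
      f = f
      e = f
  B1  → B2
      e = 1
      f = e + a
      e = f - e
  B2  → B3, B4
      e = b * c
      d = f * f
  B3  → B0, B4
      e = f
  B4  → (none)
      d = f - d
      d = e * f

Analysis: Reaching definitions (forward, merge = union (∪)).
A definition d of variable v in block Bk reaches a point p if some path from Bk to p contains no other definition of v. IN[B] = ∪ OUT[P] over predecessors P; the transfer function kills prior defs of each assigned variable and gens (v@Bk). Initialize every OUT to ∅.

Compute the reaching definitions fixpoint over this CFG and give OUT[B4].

Answer: {d@B4, e@B2, e@B3, f@B1}

Trace:
Per-block solution:
  B0:   IN={d@B2, e@B3, f@B1}   OUT={d@B2, e@B0, f@B0}
  B1:   IN={d@B2, e@B0, f@B0}   OUT={d@B2, e@B1, f@B1}
  B2:   IN={d@B2, e@B1, f@B1}   OUT={d@B2, e@B2, f@B1}
  B3:   IN={d@B2, e@B2, f@B1}   OUT={d@B2, e@B3, f@B1}
  B4:   IN={d@B2, e@B2, e@B3, f@B1}   OUT={d@B4, e@B2, e@B3, f@B1}

Merge at B4: IN[B4] = OUT[B2] ⊔ OUT[B3] = {d@B2, e@B2, e@B3, f@B1}
Applying B4's transfer function to that IN value gives OUT[B4] (row B4 above).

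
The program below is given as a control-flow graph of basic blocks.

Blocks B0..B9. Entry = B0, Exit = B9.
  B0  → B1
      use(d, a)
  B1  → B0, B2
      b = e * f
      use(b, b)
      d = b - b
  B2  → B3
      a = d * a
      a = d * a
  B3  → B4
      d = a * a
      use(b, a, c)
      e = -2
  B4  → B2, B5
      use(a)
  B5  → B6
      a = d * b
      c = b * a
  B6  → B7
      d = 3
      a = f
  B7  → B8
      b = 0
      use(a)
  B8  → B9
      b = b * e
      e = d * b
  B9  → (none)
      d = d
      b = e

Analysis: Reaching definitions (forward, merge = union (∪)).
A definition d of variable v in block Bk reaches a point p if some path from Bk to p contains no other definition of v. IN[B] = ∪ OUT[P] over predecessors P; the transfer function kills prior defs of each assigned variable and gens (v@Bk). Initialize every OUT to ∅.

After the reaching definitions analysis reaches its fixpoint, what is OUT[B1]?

Converged values:
  B0:   IN={b@B1, d@B1}   OUT={b@B1, d@B1}
  B1:   IN={b@B1, d@B1}   OUT={b@B1, d@B1}
  B2:   IN={a@B2, b@B1, d@B1, d@B3, e@B3}   OUT={a@B2, b@B1, d@B1, d@B3, e@B3}
  B3:   IN={a@B2, b@B1, d@B1, d@B3, e@B3}   OUT={a@B2, b@B1, d@B3, e@B3}
  B4:   IN={a@B2, b@B1, d@B3, e@B3}   OUT={a@B2, b@B1, d@B3, e@B3}
  B5:   IN={a@B2, b@B1, d@B3, e@B3}   OUT={a@B5, b@B1, c@B5, d@B3, e@B3}
  B6:   IN={a@B5, b@B1, c@B5, d@B3, e@B3}   OUT={a@B6, b@B1, c@B5, d@B6, e@B3}
  B7:   IN={a@B6, b@B1, c@B5, d@B6, e@B3}   OUT={a@B6, b@B7, c@B5, d@B6, e@B3}
  B8:   IN={a@B6, b@B7, c@B5, d@B6, e@B3}   OUT={a@B6, b@B8, c@B5, d@B6, e@B8}
  B9:   IN={a@B6, b@B8, c@B5, d@B6, e@B8}   OUT={a@B6, b@B9, c@B5, d@B9, e@B8}

Merge at B1: IN[B1] = OUT[B0] = {b@B1, d@B1}
Applying B1's transfer function to that IN value gives OUT[B1] (row B1 above).

Answer: {b@B1, d@B1}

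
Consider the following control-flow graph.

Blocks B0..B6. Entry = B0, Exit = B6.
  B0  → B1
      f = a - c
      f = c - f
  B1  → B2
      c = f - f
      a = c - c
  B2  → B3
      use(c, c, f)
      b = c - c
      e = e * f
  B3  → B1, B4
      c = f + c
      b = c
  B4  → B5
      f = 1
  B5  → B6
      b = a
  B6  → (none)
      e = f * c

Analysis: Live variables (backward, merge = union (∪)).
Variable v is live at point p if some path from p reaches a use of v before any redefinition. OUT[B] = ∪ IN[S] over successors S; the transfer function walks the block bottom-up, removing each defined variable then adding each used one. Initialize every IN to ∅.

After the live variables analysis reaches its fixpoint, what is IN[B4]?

Fixpoint table:
  B0:  IN={a, c, e}  OUT={e, f}
  B1:  IN={e, f}  OUT={a, c, e, f}
  B2:  IN={a, c, e, f}  OUT={a, c, e, f}
  B3:  IN={a, c, e, f}  OUT={a, c, e, f}
  B4:  IN={a, c}  OUT={a, c, f}
  B5:  IN={a, c, f}  OUT={c, f}
  B6:  IN={c, f}  OUT={}

Merge at B4: OUT[B4] = IN[B5] = {a, c, f}
Applying B4's transfer function to that OUT value gives IN[B4] (row B4 above).

Answer: {a, c}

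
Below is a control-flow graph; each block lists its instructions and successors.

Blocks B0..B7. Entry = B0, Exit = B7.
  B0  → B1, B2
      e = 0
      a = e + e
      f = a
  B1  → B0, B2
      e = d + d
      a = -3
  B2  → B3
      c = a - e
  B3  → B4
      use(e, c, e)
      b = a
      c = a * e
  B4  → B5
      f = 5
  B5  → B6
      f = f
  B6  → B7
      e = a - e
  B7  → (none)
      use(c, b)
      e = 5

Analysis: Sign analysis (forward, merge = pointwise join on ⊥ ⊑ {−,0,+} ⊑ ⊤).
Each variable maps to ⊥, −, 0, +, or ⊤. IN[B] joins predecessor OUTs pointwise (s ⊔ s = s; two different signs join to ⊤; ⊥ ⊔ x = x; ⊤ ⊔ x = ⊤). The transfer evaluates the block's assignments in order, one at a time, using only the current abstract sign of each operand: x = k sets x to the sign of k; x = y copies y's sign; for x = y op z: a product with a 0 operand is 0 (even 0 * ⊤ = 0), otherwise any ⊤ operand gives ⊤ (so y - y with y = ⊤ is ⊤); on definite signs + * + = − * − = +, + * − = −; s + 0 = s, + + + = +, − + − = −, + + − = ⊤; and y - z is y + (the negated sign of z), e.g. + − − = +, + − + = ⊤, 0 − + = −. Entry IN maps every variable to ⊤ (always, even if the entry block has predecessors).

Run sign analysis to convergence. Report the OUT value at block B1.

Per-block solution:
  B0:   IN=(all ⊤)   OUT={a:0, e:0, f:0; rest ⊤}
  B1:   IN={a:0, e:0, f:0; rest ⊤}   OUT={a:-, f:0; rest ⊤}
  B2:   IN={f:0; rest ⊤}   OUT={f:0; rest ⊤}
  B3:   IN={f:0; rest ⊤}   OUT={f:0; rest ⊤}
  B4:   IN={f:0; rest ⊤}   OUT={f:+; rest ⊤}
  B5:   IN={f:+; rest ⊤}   OUT={f:+; rest ⊤}
  B6:   IN={f:+; rest ⊤}   OUT={f:+; rest ⊤}
  B7:   IN={f:+; rest ⊤}   OUT={e:+, f:+; rest ⊤}

Merge at B1: IN[B1] = OUT[B0] = {a: 0, b: ⊤, c: ⊤, d: ⊤, e: 0, f: 0}
Applying B1's transfer function to that IN value gives OUT[B1] (row B1 above).

Answer: {a: -, b: ⊤, c: ⊤, d: ⊤, e: ⊤, f: 0}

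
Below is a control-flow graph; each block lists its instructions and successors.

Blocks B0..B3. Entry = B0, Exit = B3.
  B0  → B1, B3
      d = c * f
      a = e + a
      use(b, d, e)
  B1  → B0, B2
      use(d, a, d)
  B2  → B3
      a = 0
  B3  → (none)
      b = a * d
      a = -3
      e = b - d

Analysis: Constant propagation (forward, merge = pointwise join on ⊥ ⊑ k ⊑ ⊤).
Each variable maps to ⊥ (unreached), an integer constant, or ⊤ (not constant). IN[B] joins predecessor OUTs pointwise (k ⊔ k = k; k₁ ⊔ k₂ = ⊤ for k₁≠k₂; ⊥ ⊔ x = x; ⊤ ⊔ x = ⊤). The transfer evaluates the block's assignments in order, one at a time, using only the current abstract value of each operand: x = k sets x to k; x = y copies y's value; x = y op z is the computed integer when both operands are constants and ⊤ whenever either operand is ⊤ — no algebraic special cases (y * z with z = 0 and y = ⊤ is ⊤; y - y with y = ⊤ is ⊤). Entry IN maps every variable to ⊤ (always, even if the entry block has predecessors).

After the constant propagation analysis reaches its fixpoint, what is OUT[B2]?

Answer: {a: 0, b: ⊤, c: ⊤, d: ⊤, e: ⊤, f: ⊤}

Working:
Fixpoint table:
  B0: | IN=(all ⊤) | OUT=(all ⊤)
  B1: | IN=(all ⊤) | OUT=(all ⊤)
  B2: | IN=(all ⊤) | OUT={a:0; rest ⊤}
  B3: | IN=(all ⊤) | OUT={a:-3; rest ⊤}

Merge at B2: IN[B2] = OUT[B1] = {a: ⊤, b: ⊤, c: ⊤, d: ⊤, e: ⊤, f: ⊤}
Applying B2's transfer function to that IN value gives OUT[B2] (row B2 above).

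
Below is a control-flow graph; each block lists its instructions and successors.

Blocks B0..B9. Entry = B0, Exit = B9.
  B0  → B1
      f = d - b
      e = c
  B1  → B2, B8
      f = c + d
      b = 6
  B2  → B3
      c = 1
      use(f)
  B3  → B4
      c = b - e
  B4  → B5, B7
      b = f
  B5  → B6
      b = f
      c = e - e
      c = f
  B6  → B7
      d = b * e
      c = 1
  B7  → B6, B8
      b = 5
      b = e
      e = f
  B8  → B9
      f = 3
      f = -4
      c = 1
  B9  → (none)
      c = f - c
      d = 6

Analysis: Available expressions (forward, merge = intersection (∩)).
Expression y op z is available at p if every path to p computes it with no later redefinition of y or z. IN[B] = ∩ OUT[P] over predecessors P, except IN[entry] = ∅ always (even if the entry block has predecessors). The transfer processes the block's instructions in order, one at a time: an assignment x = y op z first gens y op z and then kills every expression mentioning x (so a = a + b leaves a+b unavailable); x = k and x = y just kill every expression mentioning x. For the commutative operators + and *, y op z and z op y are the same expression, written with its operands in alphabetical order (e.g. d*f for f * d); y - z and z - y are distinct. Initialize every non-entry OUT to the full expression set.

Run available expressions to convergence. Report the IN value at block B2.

Answer: {c+d}

Trace:
Per-block solution:
  B0:   IN={}   OUT={d-b}
  B1:   IN={d-b}   OUT={c+d}
  B2:   IN={c+d}   OUT={}
  B3:   IN={}   OUT={b-e}
  B4:   IN={b-e}   OUT={}
  B5:   IN={}   OUT={e-e}
  B6:   IN={}   OUT={b*e}
  B7:   IN={}   OUT={}
  B8:   IN={}   OUT={}
  B9:   IN={}   OUT={}

Merge at B2: IN[B2] = OUT[B1] = {c+d}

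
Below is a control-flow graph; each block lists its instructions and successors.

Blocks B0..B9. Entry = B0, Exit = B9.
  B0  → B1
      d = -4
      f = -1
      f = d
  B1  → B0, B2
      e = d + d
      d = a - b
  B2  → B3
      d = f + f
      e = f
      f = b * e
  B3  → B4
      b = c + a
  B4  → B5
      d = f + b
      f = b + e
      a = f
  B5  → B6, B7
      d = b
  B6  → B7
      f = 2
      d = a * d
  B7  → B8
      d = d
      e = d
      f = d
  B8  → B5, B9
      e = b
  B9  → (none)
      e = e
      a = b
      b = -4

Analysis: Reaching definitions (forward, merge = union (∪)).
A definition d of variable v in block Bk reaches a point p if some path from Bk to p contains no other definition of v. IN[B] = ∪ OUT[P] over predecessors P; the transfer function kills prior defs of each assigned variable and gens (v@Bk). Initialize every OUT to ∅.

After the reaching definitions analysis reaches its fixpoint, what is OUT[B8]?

Answer: {a@B4, b@B3, d@B7, e@B8, f@B7}

Derivation:
Converged values:
  B0: | IN={d@B1, e@B1, f@B0} | OUT={d@B0, e@B1, f@B0}
  B1: | IN={d@B0, e@B1, f@B0} | OUT={d@B1, e@B1, f@B0}
  B2: | IN={d@B1, e@B1, f@B0} | OUT={d@B2, e@B2, f@B2}
  B3: | IN={d@B2, e@B2, f@B2} | OUT={b@B3, d@B2, e@B2, f@B2}
  B4: | IN={b@B3, d@B2, e@B2, f@B2} | OUT={a@B4, b@B3, d@B4, e@B2, f@B4}
  B5: | IN={a@B4, b@B3, d@B4, d@B7, e@B2, e@B8, f@B4, f@B7} | OUT={a@B4, b@B3, d@B5, e@B2, e@B8, f@B4, f@B7}
  B6: | IN={a@B4, b@B3, d@B5, e@B2, e@B8, f@B4, f@B7} | OUT={a@B4, b@B3, d@B6, e@B2, e@B8, f@B6}
  B7: | IN={a@B4, b@B3, d@B5, d@B6, e@B2, e@B8, f@B4, f@B6, f@B7} | OUT={a@B4, b@B3, d@B7, e@B7, f@B7}
  B8: | IN={a@B4, b@B3, d@B7, e@B7, f@B7} | OUT={a@B4, b@B3, d@B7, e@B8, f@B7}
  B9: | IN={a@B4, b@B3, d@B7, e@B8, f@B7} | OUT={a@B9, b@B9, d@B7, e@B9, f@B7}

Merge at B8: IN[B8] = OUT[B7] = {a@B4, b@B3, d@B7, e@B7, f@B7}
Applying B8's transfer function to that IN value gives OUT[B8] (row B8 above).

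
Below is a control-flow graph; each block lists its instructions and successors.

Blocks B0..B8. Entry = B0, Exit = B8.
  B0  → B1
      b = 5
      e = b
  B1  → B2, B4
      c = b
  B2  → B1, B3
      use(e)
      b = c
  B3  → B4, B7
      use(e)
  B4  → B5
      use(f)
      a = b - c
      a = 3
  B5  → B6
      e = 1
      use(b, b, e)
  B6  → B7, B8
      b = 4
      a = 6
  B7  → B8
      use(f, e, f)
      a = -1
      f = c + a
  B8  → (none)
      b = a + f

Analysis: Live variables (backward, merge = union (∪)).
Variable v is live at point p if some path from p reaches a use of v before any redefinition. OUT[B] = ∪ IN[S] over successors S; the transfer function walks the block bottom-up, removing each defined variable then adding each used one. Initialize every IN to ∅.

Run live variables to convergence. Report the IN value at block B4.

Converged values:
  B0:   IN={f}   OUT={b, e, f}
  B1:   IN={b, e, f}   OUT={b, c, e, f}
  B2:   IN={c, e, f}   OUT={b, c, e, f}
  B3:   IN={b, c, e, f}   OUT={b, c, e, f}
  B4:   IN={b, c, f}   OUT={b, c, f}
  B5:   IN={b, c, f}   OUT={c, e, f}
  B6:   IN={c, e, f}   OUT={a, c, e, f}
  B7:   IN={c, e, f}   OUT={a, f}
  B8:   IN={a, f}   OUT={}

Merge at B4: OUT[B4] = IN[B5] = {b, c, f}
Applying B4's transfer function to that OUT value gives IN[B4] (row B4 above).

Answer: {b, c, f}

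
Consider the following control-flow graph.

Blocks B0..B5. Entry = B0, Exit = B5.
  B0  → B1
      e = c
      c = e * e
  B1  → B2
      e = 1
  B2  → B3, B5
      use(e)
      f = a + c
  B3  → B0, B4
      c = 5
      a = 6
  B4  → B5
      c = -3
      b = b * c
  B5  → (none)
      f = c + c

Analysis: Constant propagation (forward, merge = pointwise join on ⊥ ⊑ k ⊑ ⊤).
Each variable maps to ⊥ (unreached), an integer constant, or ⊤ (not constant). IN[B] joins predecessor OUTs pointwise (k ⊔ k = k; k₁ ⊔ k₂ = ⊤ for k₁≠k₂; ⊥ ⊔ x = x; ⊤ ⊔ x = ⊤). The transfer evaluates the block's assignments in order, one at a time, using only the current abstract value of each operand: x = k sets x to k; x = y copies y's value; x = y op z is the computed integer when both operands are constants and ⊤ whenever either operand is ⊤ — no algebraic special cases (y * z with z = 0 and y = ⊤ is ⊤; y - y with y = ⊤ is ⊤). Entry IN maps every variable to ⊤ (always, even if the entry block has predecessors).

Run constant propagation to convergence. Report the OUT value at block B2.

Answer: {a: ⊤, b: ⊤, c: ⊤, d: ⊤, e: 1, f: ⊤}

Derivation:
Fixpoint table:
  B0: | IN=(all ⊤) | OUT=(all ⊤)
  B1: | IN=(all ⊤) | OUT={e:1; rest ⊤}
  B2: | IN={e:1; rest ⊤} | OUT={e:1; rest ⊤}
  B3: | IN={e:1; rest ⊤} | OUT={a:6, c:5, e:1; rest ⊤}
  B4: | IN={a:6, c:5, e:1; rest ⊤} | OUT={a:6, c:-3, e:1; rest ⊤}
  B5: | IN={e:1; rest ⊤} | OUT={e:1; rest ⊤}

Merge at B2: IN[B2] = OUT[B1] = {a: ⊤, b: ⊤, c: ⊤, d: ⊤, e: 1, f: ⊤}
Applying B2's transfer function to that IN value gives OUT[B2] (row B2 above).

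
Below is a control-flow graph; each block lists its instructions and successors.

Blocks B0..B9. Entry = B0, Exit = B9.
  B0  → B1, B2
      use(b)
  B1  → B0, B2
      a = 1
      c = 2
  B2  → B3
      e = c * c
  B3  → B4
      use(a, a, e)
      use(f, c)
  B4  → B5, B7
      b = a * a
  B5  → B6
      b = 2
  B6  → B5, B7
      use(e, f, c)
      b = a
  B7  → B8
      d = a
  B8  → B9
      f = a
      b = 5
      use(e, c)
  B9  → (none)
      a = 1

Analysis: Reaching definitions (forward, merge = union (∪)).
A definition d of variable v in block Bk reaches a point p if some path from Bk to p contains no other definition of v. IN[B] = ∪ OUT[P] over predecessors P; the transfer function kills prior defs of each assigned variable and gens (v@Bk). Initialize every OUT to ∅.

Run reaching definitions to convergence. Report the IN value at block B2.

Fixpoint table:
  B0: | IN={a@B1, c@B1} | OUT={a@B1, c@B1}
  B1: | IN={a@B1, c@B1} | OUT={a@B1, c@B1}
  B2: | IN={a@B1, c@B1} | OUT={a@B1, c@B1, e@B2}
  B3: | IN={a@B1, c@B1, e@B2} | OUT={a@B1, c@B1, e@B2}
  B4: | IN={a@B1, c@B1, e@B2} | OUT={a@B1, b@B4, c@B1, e@B2}
  B5: | IN={a@B1, b@B4, b@B6, c@B1, e@B2} | OUT={a@B1, b@B5, c@B1, e@B2}
  B6: | IN={a@B1, b@B5, c@B1, e@B2} | OUT={a@B1, b@B6, c@B1, e@B2}
  B7: | IN={a@B1, b@B4, b@B6, c@B1, e@B2} | OUT={a@B1, b@B4, b@B6, c@B1, d@B7, e@B2}
  B8: | IN={a@B1, b@B4, b@B6, c@B1, d@B7, e@B2} | OUT={a@B1, b@B8, c@B1, d@B7, e@B2, f@B8}
  B9: | IN={a@B1, b@B8, c@B1, d@B7, e@B2, f@B8} | OUT={a@B9, b@B8, c@B1, d@B7, e@B2, f@B8}

Merge at B2: IN[B2] = OUT[B0] ⊔ OUT[B1] = {a@B1, c@B1}

Answer: {a@B1, c@B1}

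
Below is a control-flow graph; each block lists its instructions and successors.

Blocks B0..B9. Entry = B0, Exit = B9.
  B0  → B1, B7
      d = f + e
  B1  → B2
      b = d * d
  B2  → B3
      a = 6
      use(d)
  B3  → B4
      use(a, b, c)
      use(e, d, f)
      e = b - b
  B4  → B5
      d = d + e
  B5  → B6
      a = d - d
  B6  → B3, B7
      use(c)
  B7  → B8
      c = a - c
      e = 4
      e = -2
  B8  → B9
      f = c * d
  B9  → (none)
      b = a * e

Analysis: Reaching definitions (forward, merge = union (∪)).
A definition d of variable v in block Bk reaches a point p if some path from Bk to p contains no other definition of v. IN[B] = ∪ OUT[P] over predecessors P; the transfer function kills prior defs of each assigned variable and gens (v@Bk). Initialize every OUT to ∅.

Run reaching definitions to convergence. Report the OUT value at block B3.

Answer: {a@B2, a@B5, b@B1, d@B0, d@B4, e@B3}

Trace:
Converged values:
  B0:  IN={}  OUT={d@B0}
  B1:  IN={d@B0}  OUT={b@B1, d@B0}
  B2:  IN={b@B1, d@B0}  OUT={a@B2, b@B1, d@B0}
  B3:  IN={a@B2, a@B5, b@B1, d@B0, d@B4, e@B3}  OUT={a@B2, a@B5, b@B1, d@B0, d@B4, e@B3}
  B4:  IN={a@B2, a@B5, b@B1, d@B0, d@B4, e@B3}  OUT={a@B2, a@B5, b@B1, d@B4, e@B3}
  B5:  IN={a@B2, a@B5, b@B1, d@B4, e@B3}  OUT={a@B5, b@B1, d@B4, e@B3}
  B6:  IN={a@B5, b@B1, d@B4, e@B3}  OUT={a@B5, b@B1, d@B4, e@B3}
  B7:  IN={a@B5, b@B1, d@B0, d@B4, e@B3}  OUT={a@B5, b@B1, c@B7, d@B0, d@B4, e@B7}
  B8:  IN={a@B5, b@B1, c@B7, d@B0, d@B4, e@B7}  OUT={a@B5, b@B1, c@B7, d@B0, d@B4, e@B7, f@B8}
  B9:  IN={a@B5, b@B1, c@B7, d@B0, d@B4, e@B7, f@B8}  OUT={a@B5, b@B9, c@B7, d@B0, d@B4, e@B7, f@B8}

Merge at B3: IN[B3] = OUT[B2] ⊔ OUT[B6] = {a@B2, a@B5, b@B1, d@B0, d@B4, e@B3}
Applying B3's transfer function to that IN value gives OUT[B3] (row B3 above).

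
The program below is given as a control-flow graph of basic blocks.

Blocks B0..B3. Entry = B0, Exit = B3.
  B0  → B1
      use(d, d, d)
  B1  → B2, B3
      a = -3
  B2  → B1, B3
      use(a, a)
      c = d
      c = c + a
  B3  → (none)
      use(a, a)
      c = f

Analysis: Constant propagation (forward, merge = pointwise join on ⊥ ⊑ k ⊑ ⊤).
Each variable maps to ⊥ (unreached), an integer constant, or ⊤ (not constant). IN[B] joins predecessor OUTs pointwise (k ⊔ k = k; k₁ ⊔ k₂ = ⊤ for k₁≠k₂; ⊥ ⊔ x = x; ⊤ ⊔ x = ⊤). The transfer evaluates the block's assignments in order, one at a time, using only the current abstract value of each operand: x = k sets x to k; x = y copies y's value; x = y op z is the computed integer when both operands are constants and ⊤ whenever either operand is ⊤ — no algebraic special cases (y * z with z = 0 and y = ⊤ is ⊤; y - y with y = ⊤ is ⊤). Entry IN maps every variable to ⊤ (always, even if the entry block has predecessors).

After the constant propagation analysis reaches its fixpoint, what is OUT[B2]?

Answer: {a: -3, b: ⊤, c: ⊤, d: ⊤, e: ⊤, f: ⊤}

Derivation:
Converged values:
  B0: | IN=(all ⊤) | OUT=(all ⊤)
  B1: | IN=(all ⊤) | OUT={a:-3; rest ⊤}
  B2: | IN={a:-3; rest ⊤} | OUT={a:-3; rest ⊤}
  B3: | IN={a:-3; rest ⊤} | OUT={a:-3; rest ⊤}

Merge at B2: IN[B2] = OUT[B1] = {a: -3, b: ⊤, c: ⊤, d: ⊤, e: ⊤, f: ⊤}
Applying B2's transfer function to that IN value gives OUT[B2] (row B2 above).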